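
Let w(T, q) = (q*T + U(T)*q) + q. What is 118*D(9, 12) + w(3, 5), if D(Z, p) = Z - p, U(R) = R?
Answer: -319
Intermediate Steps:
w(T, q) = q + 2*T*q (w(T, q) = (q*T + T*q) + q = (T*q + T*q) + q = 2*T*q + q = q + 2*T*q)
118*D(9, 12) + w(3, 5) = 118*(9 - 1*12) + 5*(1 + 2*3) = 118*(9 - 12) + 5*(1 + 6) = 118*(-3) + 5*7 = -354 + 35 = -319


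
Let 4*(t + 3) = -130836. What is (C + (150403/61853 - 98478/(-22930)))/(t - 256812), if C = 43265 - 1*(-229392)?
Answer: -17578001947457/18664944927180 ≈ -0.94177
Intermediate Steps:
t = -32712 (t = -3 + (¼)*(-130836) = -3 - 32709 = -32712)
C = 272657 (C = 43265 + 229392 = 272657)
(C + (150403/61853 - 98478/(-22930)))/(t - 256812) = (272657 + (150403/61853 - 98478/(-22930)))/(-32712 - 256812) = (272657 + (150403*(1/61853) - 98478*(-1/22930)))/(-289524) = (272657 + (13673/5623 + 49239/11465))*(-1/289524) = (272657 + 433631842/64467695)*(-1/289524) = (17578001947457/64467695)*(-1/289524) = -17578001947457/18664944927180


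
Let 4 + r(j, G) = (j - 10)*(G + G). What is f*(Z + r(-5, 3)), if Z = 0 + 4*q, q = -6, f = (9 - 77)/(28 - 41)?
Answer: -8024/13 ≈ -617.23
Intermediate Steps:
f = 68/13 (f = -68/(-13) = -68*(-1/13) = 68/13 ≈ 5.2308)
Z = -24 (Z = 0 + 4*(-6) = 0 - 24 = -24)
r(j, G) = -4 + 2*G*(-10 + j) (r(j, G) = -4 + (j - 10)*(G + G) = -4 + (-10 + j)*(2*G) = -4 + 2*G*(-10 + j))
f*(Z + r(-5, 3)) = 68*(-24 + (-4 - 20*3 + 2*3*(-5)))/13 = 68*(-24 + (-4 - 60 - 30))/13 = 68*(-24 - 94)/13 = (68/13)*(-118) = -8024/13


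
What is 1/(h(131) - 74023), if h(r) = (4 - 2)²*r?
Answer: -1/73499 ≈ -1.3606e-5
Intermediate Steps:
h(r) = 4*r (h(r) = 2²*r = 4*r)
1/(h(131) - 74023) = 1/(4*131 - 74023) = 1/(524 - 74023) = 1/(-73499) = -1/73499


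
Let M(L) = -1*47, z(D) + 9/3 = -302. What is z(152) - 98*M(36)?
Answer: 4301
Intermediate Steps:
z(D) = -305 (z(D) = -3 - 302 = -305)
M(L) = -47
z(152) - 98*M(36) = -305 - 98*(-47) = -305 + 4606 = 4301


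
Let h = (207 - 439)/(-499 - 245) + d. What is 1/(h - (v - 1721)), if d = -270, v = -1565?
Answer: 93/280517 ≈ 0.00033153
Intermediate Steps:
h = -25081/93 (h = (207 - 439)/(-499 - 245) - 270 = -232/(-744) - 270 = -232*(-1/744) - 270 = 29/93 - 270 = -25081/93 ≈ -269.69)
1/(h - (v - 1721)) = 1/(-25081/93 - (-1565 - 1721)) = 1/(-25081/93 - 1*(-3286)) = 1/(-25081/93 + 3286) = 1/(280517/93) = 93/280517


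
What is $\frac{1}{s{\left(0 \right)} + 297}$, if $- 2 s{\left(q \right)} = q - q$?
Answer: $\frac{1}{297} \approx 0.003367$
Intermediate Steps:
$s{\left(q \right)} = 0$ ($s{\left(q \right)} = - \frac{q - q}{2} = \left(- \frac{1}{2}\right) 0 = 0$)
$\frac{1}{s{\left(0 \right)} + 297} = \frac{1}{0 + 297} = \frac{1}{297}$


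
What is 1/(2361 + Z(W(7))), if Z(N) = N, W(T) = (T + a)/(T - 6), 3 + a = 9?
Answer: 1/2374 ≈ 0.00042123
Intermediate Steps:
a = 6 (a = -3 + 9 = 6)
W(T) = (6 + T)/(-6 + T) (W(T) = (T + 6)/(T - 6) = (6 + T)/(-6 + T))
1/(2361 + Z(W(7))) = 1/(2361 + (6 + 7)/(-6 + 7)) = 1/(2361 + 13/1) = 1/(2361 + 1*13) = 1/(2361 + 13) = 1/2374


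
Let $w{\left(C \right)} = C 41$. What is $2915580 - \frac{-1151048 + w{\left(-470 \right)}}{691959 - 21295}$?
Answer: $\frac{977687857719}{335332} \approx 2.9156 \cdot 10^{6}$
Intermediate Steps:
$w{\left(C \right)} = 41 C$
$2915580 - \frac{-1151048 + w{\left(-470 \right)}}{691959 - 21295} = 2915580 - \frac{-1151048 + 41 \left(-470\right)}{691959 - 21295} = 2915580 - \frac{-1151048 - 19270}{670664} = 2915580 - \left(-1170318\right) \frac{1}{670664} = 2915580 - - \frac{585159}{335332} = 2915580 + \frac{585159}{335332} = \frac{977687857719}{335332}$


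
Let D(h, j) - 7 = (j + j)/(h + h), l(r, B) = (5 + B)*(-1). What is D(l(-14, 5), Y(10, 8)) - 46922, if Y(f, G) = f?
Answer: -46916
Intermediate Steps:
l(r, B) = -5 - B
D(h, j) = 7 + j/h (D(h, j) = 7 + (j + j)/(h + h) = 7 + (2*j)/((2*h)) = 7 + (2*j)*(1/(2*h)) = 7 + j/h)
D(l(-14, 5), Y(10, 8)) - 46922 = (7 + 10/(-5 - 1*5)) - 46922 = (7 + 10/(-5 - 5)) - 46922 = (7 + 10/(-10)) - 46922 = (7 + 10*(-1/10)) - 46922 = (7 - 1) - 46922 = 6 - 46922 = -46916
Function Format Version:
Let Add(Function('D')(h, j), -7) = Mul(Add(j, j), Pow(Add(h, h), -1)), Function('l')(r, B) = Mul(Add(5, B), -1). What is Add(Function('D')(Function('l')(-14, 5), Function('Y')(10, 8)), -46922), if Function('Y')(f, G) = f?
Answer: -46916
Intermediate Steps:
Function('l')(r, B) = Add(-5, Mul(-1, B))
Function('D')(h, j) = Add(7, Mul(j, Pow(h, -1))) (Function('D')(h, j) = Add(7, Mul(Add(j, j), Pow(Add(h, h), -1))) = Add(7, Mul(Mul(2, j), Pow(Mul(2, h), -1))) = Add(7, Mul(Mul(2, j), Mul(Rational(1, 2), Pow(h, -1)))) = Add(7, Mul(j, Pow(h, -1))))
Add(Function('D')(Function('l')(-14, 5), Function('Y')(10, 8)), -46922) = Add(Add(7, Mul(10, Pow(Add(-5, Mul(-1, 5)), -1))), -46922) = Add(Add(7, Mul(10, Pow(Add(-5, -5), -1))), -46922) = Add(Add(7, Mul(10, Pow(-10, -1))), -46922) = Add(Add(7, Mul(10, Rational(-1, 10))), -46922) = Add(Add(7, -1), -46922) = Add(6, -46922) = -46916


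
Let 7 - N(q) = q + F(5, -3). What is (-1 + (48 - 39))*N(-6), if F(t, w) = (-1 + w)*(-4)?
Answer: -24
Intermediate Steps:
F(t, w) = 4 - 4*w
N(q) = -9 - q (N(q) = 7 - (q + (4 - 4*(-3))) = 7 - (q + (4 + 12)) = 7 - (q + 16) = 7 - (16 + q) = 7 + (-16 - q) = -9 - q)
(-1 + (48 - 39))*N(-6) = (-1 + (48 - 39))*(-9 - 1*(-6)) = (-1 + 9)*(-9 + 6) = 8*(-3) = -24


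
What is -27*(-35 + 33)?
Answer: 54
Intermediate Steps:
-27*(-35 + 33) = -27*(-2) = 54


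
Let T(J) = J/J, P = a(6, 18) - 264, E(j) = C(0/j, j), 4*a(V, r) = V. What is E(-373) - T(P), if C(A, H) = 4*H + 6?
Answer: -1487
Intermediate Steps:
a(V, r) = V/4
C(A, H) = 6 + 4*H
E(j) = 6 + 4*j
P = -525/2 (P = (¼)*6 - 264 = 3/2 - 264 = -525/2 ≈ -262.50)
T(J) = 1
E(-373) - T(P) = (6 + 4*(-373)) - 1*1 = (6 - 1492) - 1 = -1486 - 1 = -1487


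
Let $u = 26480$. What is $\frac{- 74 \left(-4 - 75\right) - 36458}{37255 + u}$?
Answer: $- \frac{10204}{21245} \approx -0.4803$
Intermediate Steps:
$\frac{- 74 \left(-4 - 75\right) - 36458}{37255 + u} = \frac{- 74 \left(-4 - 75\right) - 36458}{37255 + 26480} = \frac{\left(-74\right) \left(-79\right) - 36458}{63735} = \left(5846 - 36458\right) \frac{1}{63735} = \left(-30612\right) \frac{1}{63735} = - \frac{10204}{21245}$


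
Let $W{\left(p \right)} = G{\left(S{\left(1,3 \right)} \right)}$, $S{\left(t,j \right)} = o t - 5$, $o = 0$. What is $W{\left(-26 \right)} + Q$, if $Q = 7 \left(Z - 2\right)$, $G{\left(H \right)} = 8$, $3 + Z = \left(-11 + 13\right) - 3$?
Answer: $-34$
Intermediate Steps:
$S{\left(t,j \right)} = -5$ ($S{\left(t,j \right)} = 0 t - 5 = 0 - 5 = -5$)
$Z = -4$ ($Z = -3 + \left(\left(-11 + 13\right) - 3\right) = -3 + \left(2 - 3\right) = -3 - 1 = -4$)
$W{\left(p \right)} = 8$
$Q = -42$ ($Q = 7 \left(-4 - 2\right) = 7 \left(-6\right) = -42$)
$W{\left(-26 \right)} + Q = 8 - 42 = -34$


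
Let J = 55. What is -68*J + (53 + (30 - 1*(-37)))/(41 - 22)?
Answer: -70940/19 ≈ -3733.7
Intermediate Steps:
-68*J + (53 + (30 - 1*(-37)))/(41 - 22) = -68*55 + (53 + (30 - 1*(-37)))/(41 - 22) = -3740 + (53 + (30 + 37))/19 = -3740 + (53 + 67)*(1/19) = -3740 + 120*(1/19) = -3740 + 120/19 = -70940/19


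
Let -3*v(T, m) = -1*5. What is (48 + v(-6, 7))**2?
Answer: 22201/9 ≈ 2466.8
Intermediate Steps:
v(T, m) = 5/3 (v(T, m) = -(-1)*5/3 = -1/3*(-5) = 5/3)
(48 + v(-6, 7))**2 = (48 + 5/3)**2 = (149/3)**2 = 22201/9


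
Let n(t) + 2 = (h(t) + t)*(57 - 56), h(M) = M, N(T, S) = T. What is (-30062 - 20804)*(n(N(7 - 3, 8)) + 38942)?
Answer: -1981128968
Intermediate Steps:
n(t) = -2 + 2*t (n(t) = -2 + (t + t)*(57 - 56) = -2 + (2*t)*1 = -2 + 2*t)
(-30062 - 20804)*(n(N(7 - 3, 8)) + 38942) = (-30062 - 20804)*((-2 + 2*(7 - 3)) + 38942) = -50866*((-2 + 2*4) + 38942) = -50866*((-2 + 8) + 38942) = -50866*(6 + 38942) = -50866*38948 = -1981128968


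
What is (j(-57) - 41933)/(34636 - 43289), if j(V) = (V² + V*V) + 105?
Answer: 35330/8653 ≈ 4.0830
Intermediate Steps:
j(V) = 105 + 2*V² (j(V) = (V² + V²) + 105 = 2*V² + 105 = 105 + 2*V²)
(j(-57) - 41933)/(34636 - 43289) = ((105 + 2*(-57)²) - 41933)/(34636 - 43289) = ((105 + 2*3249) - 41933)/(-8653) = ((105 + 6498) - 41933)*(-1/8653) = (6603 - 41933)*(-1/8653) = -35330*(-1/8653) = 35330/8653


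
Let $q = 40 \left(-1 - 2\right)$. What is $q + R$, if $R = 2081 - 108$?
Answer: $1853$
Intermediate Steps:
$q = -120$ ($q = 40 \left(-3\right) = -120$)
$R = 1973$ ($R = 2081 - 108 = 1973$)
$q + R = -120 + 1973 = 1853$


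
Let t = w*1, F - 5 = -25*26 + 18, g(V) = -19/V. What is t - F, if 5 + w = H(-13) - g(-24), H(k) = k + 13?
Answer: 14909/24 ≈ 621.21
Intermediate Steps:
F = -627 (F = 5 + (-25*26 + 18) = 5 + (-650 + 18) = 5 - 632 = -627)
H(k) = 13 + k
w = -139/24 (w = -5 + ((13 - 13) - (-19)/(-24)) = -5 + (0 - (-19)*(-1)/24) = -5 + (0 - 1*19/24) = -5 + (0 - 19/24) = -5 - 19/24 = -139/24 ≈ -5.7917)
t = -139/24 (t = -139/24*1 = -139/24 ≈ -5.7917)
t - F = -139/24 - 1*(-627) = -139/24 + 627 = 14909/24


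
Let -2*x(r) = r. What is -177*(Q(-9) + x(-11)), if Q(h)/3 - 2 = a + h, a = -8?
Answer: 13983/2 ≈ 6991.5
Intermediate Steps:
x(r) = -r/2
Q(h) = -18 + 3*h (Q(h) = 6 + 3*(-8 + h) = 6 + (-24 + 3*h) = -18 + 3*h)
-177*(Q(-9) + x(-11)) = -177*((-18 + 3*(-9)) - ½*(-11)) = -177*((-18 - 27) + 11/2) = -177*(-45 + 11/2) = -177*(-79/2) = 13983/2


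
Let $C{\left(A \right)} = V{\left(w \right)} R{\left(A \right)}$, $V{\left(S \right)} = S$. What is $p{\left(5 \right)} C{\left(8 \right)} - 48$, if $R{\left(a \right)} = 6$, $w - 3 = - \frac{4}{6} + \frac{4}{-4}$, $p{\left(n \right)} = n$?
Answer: $-8$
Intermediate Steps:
$w = \frac{4}{3}$ ($w = 3 + \left(- \frac{4}{6} + \frac{4}{-4}\right) = 3 + \left(\left(-4\right) \frac{1}{6} + 4 \left(- \frac{1}{4}\right)\right) = 3 - \frac{5}{3} = \frac{4}{3} \approx 1.3333$)
$C{\left(A \right)} = 8$ ($C{\left(A \right)} = \frac{4}{3} \cdot 6 = 8$)
$p{\left(5 \right)} C{\left(8 \right)} - 48 = 5 \cdot 8 - 48 = 40 - 48 = -8$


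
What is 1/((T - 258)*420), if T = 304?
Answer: 1/19320 ≈ 5.1760e-5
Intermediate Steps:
1/((T - 258)*420) = 1/((304 - 258)*420) = 1/(46*420) = 1/19320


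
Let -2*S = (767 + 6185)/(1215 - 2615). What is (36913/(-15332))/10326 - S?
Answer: -68795731579/27705690600 ≈ -2.4831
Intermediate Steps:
S = 869/350 (S = -(767 + 6185)/(2*(1215 - 2615)) = -3476/(-1400) = -3476*(-1)/1400 = -½*(-869/175) = 869/350 ≈ 2.4829)
(36913/(-15332))/10326 - S = (36913/(-15332))/10326 - 1*869/350 = (36913*(-1/15332))*(1/10326) - 869/350 = -36913/15332*1/10326 - 869/350 = -36913/158318232 - 869/350 = -68795731579/27705690600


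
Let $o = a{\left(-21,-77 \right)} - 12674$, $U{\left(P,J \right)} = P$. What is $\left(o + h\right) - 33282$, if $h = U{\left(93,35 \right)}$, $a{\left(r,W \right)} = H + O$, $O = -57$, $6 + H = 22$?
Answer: $-45904$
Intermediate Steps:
$H = 16$ ($H = -6 + 22 = 16$)
$a{\left(r,W \right)} = -41$ ($a{\left(r,W \right)} = 16 - 57 = -41$)
$o = -12715$ ($o = -41 - 12674 = -12715$)
$h = 93$
$\left(o + h\right) - 33282 = \left(-12715 + 93\right) - 33282 = -12622 - 33282 = -45904$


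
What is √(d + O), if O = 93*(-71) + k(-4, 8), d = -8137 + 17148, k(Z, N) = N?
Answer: 4*√151 ≈ 49.153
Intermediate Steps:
d = 9011
O = -6595 (O = 93*(-71) + 8 = -6603 + 8 = -6595)
√(d + O) = √(9011 - 6595) = √2416 = 4*√151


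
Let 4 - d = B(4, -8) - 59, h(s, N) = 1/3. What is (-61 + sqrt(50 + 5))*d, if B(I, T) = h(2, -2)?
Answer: -11468/3 + 188*sqrt(55)/3 ≈ -3357.9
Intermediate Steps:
h(s, N) = 1/3
B(I, T) = 1/3
d = 188/3 (d = 4 - (1/3 - 59) = 4 - 1*(-176/3) = 4 + 176/3 = 188/3 ≈ 62.667)
(-61 + sqrt(50 + 5))*d = (-61 + sqrt(50 + 5))*(188/3) = (-61 + sqrt(55))*(188/3) = -11468/3 + 188*sqrt(55)/3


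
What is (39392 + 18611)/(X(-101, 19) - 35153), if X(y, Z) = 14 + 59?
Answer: -58003/35080 ≈ -1.6535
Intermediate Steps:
X(y, Z) = 73
(39392 + 18611)/(X(-101, 19) - 35153) = (39392 + 18611)/(73 - 35153) = 58003/(-35080) = 58003*(-1/35080) = -58003/35080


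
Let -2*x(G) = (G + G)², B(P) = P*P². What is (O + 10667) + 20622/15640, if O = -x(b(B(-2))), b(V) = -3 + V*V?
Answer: 141622691/7820 ≈ 18110.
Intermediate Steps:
B(P) = P³
b(V) = -3 + V²
x(G) = -2*G² (x(G) = -(G + G)²/2 = -4*G²/2 = -2*G²)
O = 7442 (O = -(-2)*(-3 + ((-2)³)²)² = -(-2)*(-3 + (-8)²)² = -(-2)*(-3 + 64)² = -(-2)*61² = -(-2)*3721 = -1*(-7442) = 7442)
(O + 10667) + 20622/15640 = (7442 + 10667) + 20622/15640 = 18109 + 20622*(1/15640) = 18109 + 10311/7820 = 141622691/7820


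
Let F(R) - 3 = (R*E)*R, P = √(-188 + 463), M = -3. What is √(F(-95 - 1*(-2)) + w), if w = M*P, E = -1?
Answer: √(-8646 - 15*√11) ≈ 93.251*I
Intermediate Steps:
P = 5*√11 (P = √275 = 5*√11 ≈ 16.583)
w = -15*√11 ≈ -49.749
F(R) = 3 - R² (F(R) = 3 + (R*(-1))*R = 3 + (-R)*R = 3 - R²)
√(F(-95 - 1*(-2)) + w) = √((3 - (-95 - 1*(-2))²) - 15*√11) = √((3 - (-95 + 2)²) - 15*√11) = √((3 - 1*(-93)²) - 15*√11) = √((3 - 1*8649) - 15*√11) = √((3 - 8649) - 15*√11) = √(-8646 - 15*√11)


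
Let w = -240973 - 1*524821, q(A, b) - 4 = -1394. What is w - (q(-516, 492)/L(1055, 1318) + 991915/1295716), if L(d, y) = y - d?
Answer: -260960614454957/340773308 ≈ -7.6579e+5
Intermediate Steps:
q(A, b) = -1390 (q(A, b) = 4 - 1394 = -1390)
w = -765794 (w = -240973 - 524821 = -765794)
w - (q(-516, 492)/L(1055, 1318) + 991915/1295716) = -765794 - (-1390/(1318 - 1*1055) + 991915/1295716) = -765794 - (-1390/(1318 - 1055) + 991915*(1/1295716)) = -765794 - (-1390/263 + 991915/1295716) = -765794 - 1*(-1540171595/340773308) = -765794 + 1540171595/340773308 = -260960614454957/340773308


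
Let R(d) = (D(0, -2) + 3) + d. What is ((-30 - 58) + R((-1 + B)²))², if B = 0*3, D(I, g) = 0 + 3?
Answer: 6561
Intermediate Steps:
D(I, g) = 3
B = 0
R(d) = 6 + d (R(d) = (3 + 3) + d = 6 + d)
((-30 - 58) + R((-1 + B)²))² = ((-30 - 58) + (6 + (-1 + 0)²))² = (-88 + (6 + (-1)²))² = (-88 + (6 + 1))² = (-88 + 7)² = (-81)² = 6561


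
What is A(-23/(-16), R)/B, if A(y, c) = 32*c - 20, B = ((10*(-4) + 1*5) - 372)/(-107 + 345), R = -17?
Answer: 134232/407 ≈ 329.81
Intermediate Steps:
B = -407/238 (B = ((-40 + 5) - 372)/238 = (-35 - 372)*(1/238) = -407*1/238 = -407/238 ≈ -1.7101)
A(y, c) = -20 + 32*c
A(-23/(-16), R)/B = (-20 + 32*(-17))/(-407/238) = (-20 - 544)*(-238/407) = -564*(-238/407) = 134232/407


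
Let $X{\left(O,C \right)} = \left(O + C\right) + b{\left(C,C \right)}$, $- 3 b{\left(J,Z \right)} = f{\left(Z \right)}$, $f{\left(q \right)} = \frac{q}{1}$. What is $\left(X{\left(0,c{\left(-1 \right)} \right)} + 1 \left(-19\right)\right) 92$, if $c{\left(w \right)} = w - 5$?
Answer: $-2116$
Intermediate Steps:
$c{\left(w \right)} = -5 + w$
$f{\left(q \right)} = q$ ($f{\left(q \right)} = q 1 = q$)
$b{\left(J,Z \right)} = - \frac{Z}{3}$
$X{\left(O,C \right)} = O + \frac{2 C}{3}$ ($X{\left(O,C \right)} = \left(O + C\right) - \frac{C}{3} = \left(C + O\right) - \frac{C}{3} = O + \frac{2 C}{3}$)
$\left(X{\left(0,c{\left(-1 \right)} \right)} + 1 \left(-19\right)\right) 92 = \left(\left(0 + \frac{2 \left(-5 - 1\right)}{3}\right) + 1 \left(-19\right)\right) 92 = \left(\left(0 + \frac{2}{3} \left(-6\right)\right) - 19\right) 92 = \left(\left(0 - 4\right) - 19\right) 92 = \left(-4 - 19\right) 92 = \left(-23\right) 92 = -2116$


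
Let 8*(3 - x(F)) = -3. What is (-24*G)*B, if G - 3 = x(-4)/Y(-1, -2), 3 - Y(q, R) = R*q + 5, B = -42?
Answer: 4347/2 ≈ 2173.5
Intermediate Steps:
x(F) = 27/8 (x(F) = 3 - ⅛*(-3) = 3 + 3/8 = 27/8)
Y(q, R) = -2 - R*q (Y(q, R) = 3 - (R*q + 5) = 3 - (5 + R*q) = 3 + (-5 - R*q) = -2 - R*q)
G = 69/32 (G = 3 + 27/(8*(-2 - 1*(-2)*(-1))) = 3 + 27/(8*(-2 - 2)) = 3 + (27/8)/(-4) = 3 + (27/8)*(-¼) = 3 - 27/32 = 69/32 ≈ 2.1563)
(-24*G)*B = -24*69/32*(-42) = -207/4*(-42) = 4347/2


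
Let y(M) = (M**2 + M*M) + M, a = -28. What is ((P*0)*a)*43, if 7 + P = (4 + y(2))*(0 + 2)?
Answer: 0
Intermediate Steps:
y(M) = M + 2*M**2 (y(M) = (M**2 + M**2) + M = 2*M**2 + M = M + 2*M**2)
P = 21 (P = -7 + (4 + 2*(1 + 2*2))*(0 + 2) = -7 + (4 + 2*(1 + 4))*2 = -7 + (4 + 2*5)*2 = -7 + (4 + 10)*2 = -7 + 14*2 = -7 + 28 = 21)
((P*0)*a)*43 = ((21*0)*(-28))*43 = (0*(-28))*43 = 0*43 = 0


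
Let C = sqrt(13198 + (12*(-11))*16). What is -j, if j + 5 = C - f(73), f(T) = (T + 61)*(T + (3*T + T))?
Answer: 48915 - sqrt(11086) ≈ 48810.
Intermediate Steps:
C = sqrt(11086) (C = sqrt(13198 - 132*16) = sqrt(13198 - 2112) = sqrt(11086) ≈ 105.29)
f(T) = 5*T*(61 + T) (f(T) = (61 + T)*(T + 4*T) = (61 + T)*(5*T) = 5*T*(61 + T))
j = -48915 + sqrt(11086) (j = -5 + (sqrt(11086) - 5*73*(61 + 73)) = -5 + (sqrt(11086) - 5*73*134) = -5 + (sqrt(11086) - 1*48910) = -5 + (sqrt(11086) - 48910) = -5 + (-48910 + sqrt(11086)) = -48915 + sqrt(11086) ≈ -48810.)
-j = -(-48915 + sqrt(11086)) = 48915 - sqrt(11086)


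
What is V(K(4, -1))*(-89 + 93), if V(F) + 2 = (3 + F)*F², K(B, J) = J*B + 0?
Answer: -72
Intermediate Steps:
K(B, J) = B*J (K(B, J) = B*J + 0 = B*J)
V(F) = -2 + F²*(3 + F) (V(F) = -2 + (3 + F)*F² = -2 + F²*(3 + F))
V(K(4, -1))*(-89 + 93) = (-2 + (4*(-1))³ + 3*(4*(-1))²)*(-89 + 93) = (-2 + (-4)³ + 3*(-4)²)*4 = (-2 - 64 + 3*16)*4 = (-2 - 64 + 48)*4 = -18*4 = -72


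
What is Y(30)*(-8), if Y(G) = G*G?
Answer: -7200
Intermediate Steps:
Y(G) = G**2
Y(30)*(-8) = 30**2*(-8) = 900*(-8) = -7200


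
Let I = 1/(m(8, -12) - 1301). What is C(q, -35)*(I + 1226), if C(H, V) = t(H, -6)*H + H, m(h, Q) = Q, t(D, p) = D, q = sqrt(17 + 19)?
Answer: 67608954/1313 ≈ 51492.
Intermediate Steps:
q = 6 (q = sqrt(36) = 6)
I = -1/1313 (I = 1/(-12 - 1301) = 1/(-1313) = -1/1313 ≈ -0.00076161)
C(H, V) = H + H**2 (C(H, V) = H*H + H = H**2 + H = H + H**2)
C(q, -35)*(I + 1226) = (6*(1 + 6))*(-1/1313 + 1226) = (6*7)*(1609737/1313) = 42*(1609737/1313) = 67608954/1313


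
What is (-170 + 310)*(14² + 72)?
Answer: 37520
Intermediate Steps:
(-170 + 310)*(14² + 72) = 140*(196 + 72) = 140*268 = 37520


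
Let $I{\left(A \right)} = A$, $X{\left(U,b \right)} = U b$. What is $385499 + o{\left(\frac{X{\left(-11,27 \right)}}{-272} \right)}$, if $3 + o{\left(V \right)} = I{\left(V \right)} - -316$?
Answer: $\frac{104941161}{272} \approx 3.8581 \cdot 10^{5}$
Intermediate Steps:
$o{\left(V \right)} = 313 + V$ ($o{\left(V \right)} = -3 + \left(V - -316\right) = -3 + \left(V + 316\right) = -3 + \left(316 + V\right) = 313 + V$)
$385499 + o{\left(\frac{X{\left(-11,27 \right)}}{-272} \right)} = 385499 + \left(313 + \frac{\left(-11\right) 27}{-272}\right) = 385499 + \left(313 - - \frac{297}{272}\right) = 385499 + \left(313 + \frac{297}{272}\right) = 385499 + \frac{85433}{272} = \frac{104941161}{272}$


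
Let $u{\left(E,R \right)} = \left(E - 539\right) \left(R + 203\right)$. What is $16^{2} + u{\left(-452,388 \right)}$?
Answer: $-585425$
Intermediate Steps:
$u{\left(E,R \right)} = \left(-539 + E\right) \left(203 + R\right)$
$16^{2} + u{\left(-452,388 \right)} = 16^{2} - 585681 = 256 - 585681 = -585425$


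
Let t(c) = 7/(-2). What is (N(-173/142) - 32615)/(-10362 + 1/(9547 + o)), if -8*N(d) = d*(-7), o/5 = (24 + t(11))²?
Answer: 1726356893643/548457008032 ≈ 3.1477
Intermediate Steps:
t(c) = -7/2 (t(c) = 7*(-½) = -7/2)
o = 8405/4 (o = 5*(24 - 7/2)² = 5*(41/2)² = 5*(1681/4) = 8405/4 ≈ 2101.3)
N(d) = 7*d/8 (N(d) = -d*(-7)/8 = -(-7)*d/8 = 7*d/8)
(N(-173/142) - 32615)/(-10362 + 1/(9547 + o)) = (7*(-173/142)/8 - 32615)/(-10362 + 1/(9547 + 8405/4)) = (7*(-173*1/142)/8 - 32615)/(-10362 + 1/(46593/4)) = ((7/8)*(-173/142) - 32615)/(-10362 + 4/46593) = (-1211/1136 - 32615)/(-482796662/46593) = -37051851/1136*(-46593/482796662) = 1726356893643/548457008032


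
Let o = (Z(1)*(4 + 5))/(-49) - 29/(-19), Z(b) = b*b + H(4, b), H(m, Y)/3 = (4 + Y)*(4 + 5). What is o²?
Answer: 476767225/866761 ≈ 550.06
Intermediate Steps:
H(m, Y) = 108 + 27*Y (H(m, Y) = 3*((4 + Y)*(4 + 5)) = 3*((4 + Y)*9) = 3*(36 + 9*Y) = 108 + 27*Y)
Z(b) = 108 + b² + 27*b (Z(b) = b*b + (108 + 27*b) = b² + (108 + 27*b) = 108 + b² + 27*b)
o = -21835/931 (o = ((108 + 1² + 27*1)*(4 + 5))/(-49) - 29/(-19) = ((108 + 1 + 27)*9)*(-1/49) - 29*(-1/19) = (136*9)*(-1/49) + 29/19 = 1224*(-1/49) + 29/19 = -1224/49 + 29/19 = -21835/931 ≈ -23.453)
o² = (-21835/931)² = 476767225/866761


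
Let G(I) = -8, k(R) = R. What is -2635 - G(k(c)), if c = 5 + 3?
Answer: -2627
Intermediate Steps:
c = 8
-2635 - G(k(c)) = -2635 - 1*(-8) = -2635 + 8 = -2627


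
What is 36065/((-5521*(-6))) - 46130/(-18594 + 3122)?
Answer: 521525015/128131368 ≈ 4.0702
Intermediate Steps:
36065/((-5521*(-6))) - 46130/(-18594 + 3122) = 36065/33126 - 46130/(-15472) = 36065*(1/33126) - 46130*(-1/15472) = 36065/33126 + 23065/7736 = 521525015/128131368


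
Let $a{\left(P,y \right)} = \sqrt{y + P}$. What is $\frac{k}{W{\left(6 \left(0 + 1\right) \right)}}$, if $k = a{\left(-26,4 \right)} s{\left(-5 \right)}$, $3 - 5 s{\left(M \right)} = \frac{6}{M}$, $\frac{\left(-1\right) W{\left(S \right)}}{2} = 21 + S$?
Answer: $- \frac{7 i \sqrt{22}}{450} \approx - 0.072962 i$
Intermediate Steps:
$W{\left(S \right)} = -42 - 2 S$ ($W{\left(S \right)} = - 2 \left(21 + S\right) = -42 - 2 S$)
$s{\left(M \right)} = \frac{3}{5} - \frac{6}{5 M}$ ($s{\left(M \right)} = \frac{3}{5} - \frac{6 \frac{1}{M}}{5} = \frac{3}{5} - \frac{6}{5 M}$)
$a{\left(P,y \right)} = \sqrt{P + y}$
$k = \frac{21 i \sqrt{22}}{25}$ ($k = \sqrt{-26 + 4} \frac{3 \left(-2 - 5\right)}{5 \left(-5\right)} = \sqrt{-22} \cdot \frac{3}{5} \left(- \frac{1}{5}\right) \left(-7\right) = i \sqrt{22} \cdot \frac{21}{25} = \frac{21 i \sqrt{22}}{25} \approx 3.9399 i$)
$\frac{k}{W{\left(6 \left(0 + 1\right) \right)}} = \frac{\frac{21}{25} i \sqrt{22}}{-42 - 2 \cdot 6 \left(0 + 1\right)} = \frac{\frac{21}{25} i \sqrt{22}}{-42 - 2 \cdot 6 \cdot 1} = \frac{\frac{21}{25} i \sqrt{22}}{-42 - 12} = \frac{\frac{21}{25} i \sqrt{22}}{-54} = \frac{21 i \sqrt{22}}{25} \left(- \frac{1}{54}\right) = - \frac{7 i \sqrt{22}}{450}$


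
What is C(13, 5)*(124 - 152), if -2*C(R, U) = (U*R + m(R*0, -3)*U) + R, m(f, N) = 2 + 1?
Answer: 1302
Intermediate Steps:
m(f, N) = 3
C(R, U) = -3*U/2 - R/2 - R*U/2 (C(R, U) = -((U*R + 3*U) + R)/2 = -((R*U + 3*U) + R)/2 = -((3*U + R*U) + R)/2 = -(R + 3*U + R*U)/2 = -3*U/2 - R/2 - R*U/2)
C(13, 5)*(124 - 152) = (-3/2*5 - ½*13 - ½*13*5)*(124 - 152) = (-15/2 - 13/2 - 65/2)*(-28) = -93/2*(-28) = 1302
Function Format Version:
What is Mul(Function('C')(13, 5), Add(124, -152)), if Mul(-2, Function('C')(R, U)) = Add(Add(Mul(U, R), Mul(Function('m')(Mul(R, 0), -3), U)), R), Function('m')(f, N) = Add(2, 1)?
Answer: 1302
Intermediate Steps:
Function('m')(f, N) = 3
Function('C')(R, U) = Add(Mul(Rational(-3, 2), U), Mul(Rational(-1, 2), R), Mul(Rational(-1, 2), R, U)) (Function('C')(R, U) = Mul(Rational(-1, 2), Add(Add(Mul(U, R), Mul(3, U)), R)) = Mul(Rational(-1, 2), Add(Add(Mul(R, U), Mul(3, U)), R)) = Mul(Rational(-1, 2), Add(Add(Mul(3, U), Mul(R, U)), R)) = Mul(Rational(-1, 2), Add(R, Mul(3, U), Mul(R, U))) = Add(Mul(Rational(-3, 2), U), Mul(Rational(-1, 2), R), Mul(Rational(-1, 2), R, U)))
Mul(Function('C')(13, 5), Add(124, -152)) = Mul(Add(Mul(Rational(-3, 2), 5), Mul(Rational(-1, 2), 13), Mul(Rational(-1, 2), 13, 5)), Add(124, -152)) = Mul(Add(Rational(-15, 2), Rational(-13, 2), Rational(-65, 2)), -28) = Mul(Rational(-93, 2), -28) = 1302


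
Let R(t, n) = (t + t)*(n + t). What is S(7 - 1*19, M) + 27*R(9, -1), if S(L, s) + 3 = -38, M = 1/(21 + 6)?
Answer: 3847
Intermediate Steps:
M = 1/27 ≈ 0.037037
R(t, n) = 2*t*(n + t) (R(t, n) = (2*t)*(n + t) = 2*t*(n + t))
S(L, s) = -41 (S(L, s) = -3 - 38 = -41)
S(7 - 1*19, M) + 27*R(9, -1) = -41 + 27*(2*9*(-1 + 9)) = -41 + 27*(2*9*8) = -41 + 27*144 = -41 + 3888 = 3847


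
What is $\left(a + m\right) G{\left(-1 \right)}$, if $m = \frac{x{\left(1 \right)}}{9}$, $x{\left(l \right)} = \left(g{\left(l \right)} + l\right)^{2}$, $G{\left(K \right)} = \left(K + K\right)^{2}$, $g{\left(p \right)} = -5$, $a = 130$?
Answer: $\frac{4744}{9} \approx 527.11$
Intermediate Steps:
$G{\left(K \right)} = 4 K^{2}$ ($G{\left(K \right)} = \left(2 K\right)^{2} = 4 K^{2}$)
$x{\left(l \right)} = \left(-5 + l\right)^{2}$
$m = \frac{16}{9}$ ($m = \frac{\left(-5 + 1\right)^{2}}{9} = \left(-4\right)^{2} \cdot \frac{1}{9} = 16 \cdot \frac{1}{9} = \frac{16}{9} \approx 1.7778$)
$\left(a + m\right) G{\left(-1 \right)} = \left(130 + \frac{16}{9}\right) 4 \left(-1\right)^{2} = \frac{1186 \cdot 4 \cdot 1}{9} = \frac{1186}{9} \cdot 4 = \frac{4744}{9}$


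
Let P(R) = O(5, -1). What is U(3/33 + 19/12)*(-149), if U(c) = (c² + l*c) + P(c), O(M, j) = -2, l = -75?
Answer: 323912143/17424 ≈ 18590.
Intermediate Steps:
P(R) = -2
U(c) = -2 + c² - 75*c (U(c) = (c² - 75*c) - 2 = -2 + c² - 75*c)
U(3/33 + 19/12)*(-149) = (-2 + (3/33 + 19/12)² - 75*(3/33 + 19/12))*(-149) = (-2 + (3*(1/33) + 19*(1/12))² - 75*(3*(1/33) + 19*(1/12)))*(-149) = (-2 + (1/11 + 19/12)² - 75*(1/11 + 19/12))*(-149) = (-2 + (221/132)² - 75*221/132)*(-149) = (-2 + 48841/17424 - 5525/44)*(-149) = -2173907/17424*(-149) = 323912143/17424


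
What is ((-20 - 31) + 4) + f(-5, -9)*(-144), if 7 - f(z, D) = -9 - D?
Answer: -1055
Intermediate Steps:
f(z, D) = 16 + D (f(z, D) = 7 - (-9 - D) = 7 + (9 + D) = 16 + D)
((-20 - 31) + 4) + f(-5, -9)*(-144) = ((-20 - 31) + 4) + (16 - 9)*(-144) = (-51 + 4) + 7*(-144) = -47 - 1008 = -1055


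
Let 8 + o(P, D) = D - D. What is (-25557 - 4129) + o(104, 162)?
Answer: -29694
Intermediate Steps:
o(P, D) = -8 (o(P, D) = -8 + (D - D) = -8 + 0 = -8)
(-25557 - 4129) + o(104, 162) = (-25557 - 4129) - 8 = -29686 - 8 = -29694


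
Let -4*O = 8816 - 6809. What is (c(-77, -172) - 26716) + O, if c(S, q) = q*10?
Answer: -115751/4 ≈ -28938.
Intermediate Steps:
c(S, q) = 10*q
O = -2007/4 (O = -(8816 - 6809)/4 = -¼*2007 = -2007/4 ≈ -501.75)
(c(-77, -172) - 26716) + O = (10*(-172) - 26716) - 2007/4 = (-1720 - 26716) - 2007/4 = -28436 - 2007/4 = -115751/4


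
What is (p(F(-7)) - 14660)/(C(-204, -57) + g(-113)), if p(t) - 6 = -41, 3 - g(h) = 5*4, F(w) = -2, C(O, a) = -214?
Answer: 14695/231 ≈ 63.615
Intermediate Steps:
g(h) = -17 (g(h) = 3 - 5*4 = 3 - 1*20 = 3 - 20 = -17)
p(t) = -35 (p(t) = 6 - 41 = -35)
(p(F(-7)) - 14660)/(C(-204, -57) + g(-113)) = (-35 - 14660)/(-214 - 17) = -14695/(-231) = -14695*(-1/231) = 14695/231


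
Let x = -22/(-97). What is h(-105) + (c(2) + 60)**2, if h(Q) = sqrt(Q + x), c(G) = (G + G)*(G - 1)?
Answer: 4096 + I*sqrt(985811)/97 ≈ 4096.0 + 10.236*I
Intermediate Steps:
x = 22/97 (x = -22*(-1/97) = 22/97 ≈ 0.22680)
c(G) = 2*G*(-1 + G) (c(G) = (2*G)*(-1 + G) = 2*G*(-1 + G))
h(Q) = sqrt(22/97 + Q) (h(Q) = sqrt(Q + 22/97) = sqrt(22/97 + Q))
h(-105) + (c(2) + 60)**2 = sqrt(2134 + 9409*(-105))/97 + (2*2*(-1 + 2) + 60)**2 = sqrt(2134 - 987945)/97 + (2*2*1 + 60)**2 = sqrt(-985811)/97 + (4 + 60)**2 = (I*sqrt(985811))/97 + 64**2 = I*sqrt(985811)/97 + 4096 = 4096 + I*sqrt(985811)/97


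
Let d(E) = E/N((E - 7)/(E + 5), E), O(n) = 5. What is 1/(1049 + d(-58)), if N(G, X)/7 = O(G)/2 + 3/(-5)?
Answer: 133/138937 ≈ 0.00095727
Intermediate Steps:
N(G, X) = 133/10 (N(G, X) = 7*(5/2 + 3/(-5)) = 7*(5*(½) + 3*(-⅕)) = 7*(5/2 - ⅗) = 7*(19/10) = 133/10)
d(E) = 10*E/133 (d(E) = E/(133/10) = E*(10/133) = 10*E/133)
1/(1049 + d(-58)) = 1/(1049 + (10/133)*(-58)) = 1/(1049 - 580/133) = 1/(138937/133) = 133/138937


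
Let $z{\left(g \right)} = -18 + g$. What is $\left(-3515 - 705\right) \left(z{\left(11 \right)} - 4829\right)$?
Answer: $20407920$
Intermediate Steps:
$\left(-3515 - 705\right) \left(z{\left(11 \right)} - 4829\right) = \left(-3515 - 705\right) \left(\left(-18 + 11\right) - 4829\right) = - 4220 \left(-7 - 4829\right) = \left(-4220\right) \left(-4836\right) = 20407920$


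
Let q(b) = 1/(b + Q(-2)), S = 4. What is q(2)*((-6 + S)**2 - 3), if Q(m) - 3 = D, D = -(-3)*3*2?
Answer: 1/23 ≈ 0.043478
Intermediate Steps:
D = 18 (D = -3*(-3)*2 = 9*2 = 18)
Q(m) = 21 (Q(m) = 3 + 18 = 21)
q(b) = 1/(21 + b) (q(b) = 1/(b + 21) = 1/(21 + b))
q(2)*((-6 + S)**2 - 3) = ((-6 + 4)**2 - 3)/(21 + 2) = ((-2)**2 - 3)/23 = (4 - 3)/23 = (1/23)*1 = 1/23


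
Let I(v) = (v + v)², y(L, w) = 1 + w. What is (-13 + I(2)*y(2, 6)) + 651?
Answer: 750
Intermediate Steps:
I(v) = 4*v² (I(v) = (2*v)² = 4*v²)
(-13 + I(2)*y(2, 6)) + 651 = (-13 + (4*2²)*(1 + 6)) + 651 = (-13 + (4*4)*7) + 651 = (-13 + 16*7) + 651 = (-13 + 112) + 651 = 99 + 651 = 750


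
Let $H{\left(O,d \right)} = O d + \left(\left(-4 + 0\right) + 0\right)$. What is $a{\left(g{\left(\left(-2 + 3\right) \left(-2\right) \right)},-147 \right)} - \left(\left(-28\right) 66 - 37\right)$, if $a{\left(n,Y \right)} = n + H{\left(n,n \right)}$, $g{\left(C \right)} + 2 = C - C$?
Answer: $1883$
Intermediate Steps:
$g{\left(C \right)} = -2$ ($g{\left(C \right)} = -2 + \left(C - C\right) = -2 + 0 = -2$)
$H{\left(O,d \right)} = -4 + O d$ ($H{\left(O,d \right)} = O d + \left(-4 + 0\right) = O d - 4 = -4 + O d$)
$a{\left(n,Y \right)} = -4 + n + n^{2}$ ($a{\left(n,Y \right)} = n + \left(-4 + n n\right) = n + \left(-4 + n^{2}\right) = -4 + n + n^{2}$)
$a{\left(g{\left(\left(-2 + 3\right) \left(-2\right) \right)},-147 \right)} - \left(\left(-28\right) 66 - 37\right) = \left(-4 - 2 + \left(-2\right)^{2}\right) - \left(\left(-28\right) 66 - 37\right) = \left(-4 - 2 + 4\right) - \left(-1848 - 37\right) = -2 - -1885 = -2 + 1885 = 1883$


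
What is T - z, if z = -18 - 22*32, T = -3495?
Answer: -2773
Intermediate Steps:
z = -722 (z = -18 - 704 = -722)
T - z = -3495 - 1*(-722) = -3495 + 722 = -2773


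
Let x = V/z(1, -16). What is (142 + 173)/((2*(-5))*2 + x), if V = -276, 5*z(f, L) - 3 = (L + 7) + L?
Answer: 693/94 ≈ 7.3723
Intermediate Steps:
z(f, L) = 2 + 2*L/5 (z(f, L) = ⅗ + ((L + 7) + L)/5 = ⅗ + ((7 + L) + L)/5 = ⅗ + (7 + 2*L)/5 = ⅗ + (7/5 + 2*L/5) = 2 + 2*L/5)
x = 690/11 (x = -276/(2 + (⅖)*(-16)) = -276/(2 - 32/5) = -276/(-22/5) = -276*(-5/22) = 690/11 ≈ 62.727)
(142 + 173)/((2*(-5))*2 + x) = (142 + 173)/((2*(-5))*2 + 690/11) = 315/(-10*2 + 690/11) = 315/(-20 + 690/11) = 315/(470/11) = 315*(11/470) = 693/94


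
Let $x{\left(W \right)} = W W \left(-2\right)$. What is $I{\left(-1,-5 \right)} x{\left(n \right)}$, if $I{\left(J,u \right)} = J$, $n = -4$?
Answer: $32$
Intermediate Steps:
$x{\left(W \right)} = - 2 W^{2}$ ($x{\left(W \right)} = W^{2} \left(-2\right) = - 2 W^{2}$)
$I{\left(-1,-5 \right)} x{\left(n \right)} = - \left(-2\right) \left(-4\right)^{2} = - \left(-2\right) 16 = \left(-1\right) \left(-32\right) = 32$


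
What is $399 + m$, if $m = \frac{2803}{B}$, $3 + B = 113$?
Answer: $\frac{46693}{110} \approx 424.48$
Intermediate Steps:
$B = 110$ ($B = -3 + 113 = 110$)
$m = \frac{2803}{110} \approx 25.482$
$399 + m = 399 + \frac{2803}{110} = \frac{46693}{110}$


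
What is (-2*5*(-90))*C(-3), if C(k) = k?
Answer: -2700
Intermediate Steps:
(-2*5*(-90))*C(-3) = (-2*5*(-90))*(-3) = -10*(-90)*(-3) = 900*(-3) = -2700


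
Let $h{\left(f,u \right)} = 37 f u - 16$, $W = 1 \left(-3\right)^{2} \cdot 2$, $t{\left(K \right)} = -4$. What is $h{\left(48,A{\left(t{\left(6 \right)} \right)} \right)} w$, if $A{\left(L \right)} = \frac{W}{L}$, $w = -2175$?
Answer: $17417400$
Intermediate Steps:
$W = 18$ ($W = 1 \cdot 9 \cdot 2 = 9 \cdot 2 = 18$)
$A{\left(L \right)} = \frac{18}{L}$
$h{\left(f,u \right)} = -16 + 37 f u$ ($h{\left(f,u \right)} = 37 f u - 16 = -16 + 37 f u$)
$h{\left(48,A{\left(t{\left(6 \right)} \right)} \right)} w = \left(-16 + 37 \cdot 48 \frac{18}{-4}\right) \left(-2175\right) = \left(-16 + 37 \cdot 48 \cdot 18 \left(- \frac{1}{4}\right)\right) \left(-2175\right) = \left(-16 + 37 \cdot 48 \left(- \frac{9}{2}\right)\right) \left(-2175\right) = \left(-16 - 7992\right) \left(-2175\right) = \left(-8008\right) \left(-2175\right) = 17417400$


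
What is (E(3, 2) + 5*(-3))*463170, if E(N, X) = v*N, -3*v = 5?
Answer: -9263400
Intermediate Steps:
v = -5/3 (v = -⅓*5 = -5/3 ≈ -1.6667)
E(N, X) = -5*N/3
(E(3, 2) + 5*(-3))*463170 = (-5/3*3 + 5*(-3))*463170 = (-5 - 15)*463170 = -20*463170 = -9263400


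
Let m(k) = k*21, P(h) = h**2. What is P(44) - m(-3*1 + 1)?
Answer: 1978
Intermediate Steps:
m(k) = 21*k
P(44) - m(-3*1 + 1) = 44**2 - 21*(-3*1 + 1) = 1936 - 21*(-3 + 1) = 1936 - 21*(-2) = 1936 - 1*(-42) = 1936 + 42 = 1978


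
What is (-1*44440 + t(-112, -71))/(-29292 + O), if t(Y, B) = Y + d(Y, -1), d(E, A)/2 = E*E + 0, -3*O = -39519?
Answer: 6488/5373 ≈ 1.2075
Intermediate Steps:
O = 13173 (O = -⅓*(-39519) = 13173)
d(E, A) = 2*E² (d(E, A) = 2*(E*E + 0) = 2*(E² + 0) = 2*E²)
t(Y, B) = Y + 2*Y²
(-1*44440 + t(-112, -71))/(-29292 + O) = (-1*44440 - 112*(1 + 2*(-112)))/(-29292 + 13173) = (-44440 - 112*(1 - 224))/(-16119) = (-44440 - 112*(-223))*(-1/16119) = (-44440 + 24976)*(-1/16119) = -19464*(-1/16119) = 6488/5373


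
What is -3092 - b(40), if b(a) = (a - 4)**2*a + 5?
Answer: -54937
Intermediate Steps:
b(a) = 5 + a*(-4 + a)**2 (b(a) = (-4 + a)**2*a + 5 = a*(-4 + a)**2 + 5 = 5 + a*(-4 + a)**2)
-3092 - b(40) = -3092 - (5 + 40*(-4 + 40)**2) = -3092 - (5 + 40*36**2) = -3092 - (5 + 40*1296) = -3092 - (5 + 51840) = -3092 - 1*51845 = -3092 - 51845 = -54937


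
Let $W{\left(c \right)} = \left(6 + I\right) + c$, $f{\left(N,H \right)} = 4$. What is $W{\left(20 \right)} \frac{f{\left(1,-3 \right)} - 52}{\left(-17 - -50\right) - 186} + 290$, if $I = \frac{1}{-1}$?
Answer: $\frac{15190}{51} \approx 297.84$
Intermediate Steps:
$I = -1$
$W{\left(c \right)} = 5 + c$ ($W{\left(c \right)} = \left(6 - 1\right) + c = 5 + c$)
$W{\left(20 \right)} \frac{f{\left(1,-3 \right)} - 52}{\left(-17 - -50\right) - 186} + 290 = \left(5 + 20\right) \frac{4 - 52}{\left(-17 - -50\right) - 186} + 290 = 25 \left(- \frac{48}{\left(-17 + 50\right) - 186}\right) + 290 = 25 \left(- \frac{48}{33 - 186}\right) + 290 = 25 \left(- \frac{48}{-153}\right) + 290 = 25 \left(\left(-48\right) \left(- \frac{1}{153}\right)\right) + 290 = 25 \cdot \frac{16}{51} + 290 = \frac{400}{51} + 290 = \frac{15190}{51}$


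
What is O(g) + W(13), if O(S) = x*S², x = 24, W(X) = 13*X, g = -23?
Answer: 12865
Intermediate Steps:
O(S) = 24*S²
O(g) + W(13) = 24*(-23)² + 13*13 = 24*529 + 169 = 12696 + 169 = 12865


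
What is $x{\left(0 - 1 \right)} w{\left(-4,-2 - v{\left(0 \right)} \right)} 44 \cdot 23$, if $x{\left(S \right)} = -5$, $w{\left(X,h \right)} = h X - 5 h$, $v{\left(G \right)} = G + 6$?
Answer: $-364320$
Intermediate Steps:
$v{\left(G \right)} = 6 + G$
$w{\left(X,h \right)} = - 5 h + X h$ ($w{\left(X,h \right)} = X h - 5 h = - 5 h + X h$)
$x{\left(0 - 1 \right)} w{\left(-4,-2 - v{\left(0 \right)} \right)} 44 \cdot 23 = - 5 \left(-2 - \left(6 + 0\right)\right) \left(-5 - 4\right) 44 \cdot 23 = - 5 \left(-2 - 6\right) \left(-9\right) 44 \cdot 23 = - 5 \left(\left(-8\right) \left(-9\right)\right) 44 \cdot 23 = \left(-5\right) 72 \cdot 44 \cdot 23 = \left(-360\right) 44 \cdot 23 = \left(-15840\right) 23 = -364320$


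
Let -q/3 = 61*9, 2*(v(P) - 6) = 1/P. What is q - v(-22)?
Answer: -72731/44 ≈ -1653.0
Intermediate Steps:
v(P) = 6 + 1/(2*P)
q = -1647 (q = -183*9 = -3*549 = -1647)
q - v(-22) = -1647 - (6 + (½)/(-22)) = -1647 - (6 + (½)*(-1/22)) = -1647 - (6 - 1/44) = -1647 - 1*263/44 = -1647 - 263/44 = -72731/44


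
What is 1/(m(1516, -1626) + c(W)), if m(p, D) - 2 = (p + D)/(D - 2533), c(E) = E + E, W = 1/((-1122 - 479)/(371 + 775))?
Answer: 6658559/3960800 ≈ 1.6811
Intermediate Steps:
W = -1146/1601 (W = 1/(-1601/1146) = -1146/1601 ≈ -0.71580)
c(E) = 2*E
m(p, D) = 2 + (D + p)/(-2533 + D) (m(p, D) = 2 + (p + D)/(D - 2533) = 2 + (D + p)/(-2533 + D))
1/(m(1516, -1626) + c(W)) = 1/((-5066 + 1516 + 3*(-1626))/(-2533 - 1626) + 2*(-1146/1601)) = 1/((-5066 + 1516 - 4878)/(-4159) - 2292/1601) = 1/(-1/4159*(-8428) - 2292/1601) = 1/(8428/4159 - 2292/1601) = 1/(3960800/6658559) = 6658559/3960800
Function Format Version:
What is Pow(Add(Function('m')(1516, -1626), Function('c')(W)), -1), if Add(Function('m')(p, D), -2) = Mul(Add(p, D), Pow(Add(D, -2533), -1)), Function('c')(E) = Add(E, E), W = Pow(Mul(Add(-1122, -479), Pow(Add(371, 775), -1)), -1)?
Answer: Rational(6658559, 3960800) ≈ 1.6811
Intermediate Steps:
W = Rational(-1146, 1601) (W = Pow(Mul(-1601, Pow(1146, -1)), -1) = Pow(Mul(-1601, Rational(1, 1146)), -1) = Pow(Rational(-1601, 1146), -1) = Rational(-1146, 1601) ≈ -0.71580)
Function('c')(E) = Mul(2, E)
Function('m')(p, D) = Add(2, Mul(Pow(Add(-2533, D), -1), Add(D, p))) (Function('m')(p, D) = Add(2, Mul(Add(p, D), Pow(Add(D, -2533), -1))) = Add(2, Mul(Add(D, p), Pow(Add(-2533, D), -1))) = Add(2, Mul(Pow(Add(-2533, D), -1), Add(D, p))))
Pow(Add(Function('m')(1516, -1626), Function('c')(W)), -1) = Pow(Add(Mul(Pow(Add(-2533, -1626), -1), Add(-5066, 1516, Mul(3, -1626))), Mul(2, Rational(-1146, 1601))), -1) = Pow(Add(Mul(Pow(-4159, -1), Add(-5066, 1516, -4878)), Rational(-2292, 1601)), -1) = Pow(Add(Mul(Rational(-1, 4159), -8428), Rational(-2292, 1601)), -1) = Pow(Add(Rational(8428, 4159), Rational(-2292, 1601)), -1) = Pow(Rational(3960800, 6658559), -1) = Rational(6658559, 3960800)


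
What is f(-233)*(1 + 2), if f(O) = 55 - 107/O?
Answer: 38766/233 ≈ 166.38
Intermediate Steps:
f(-233)*(1 + 2) = (55 - 107/(-233))*(1 + 2) = (55 - 107*(-1/233))*3 = (55 + 107/233)*3 = (12922/233)*3 = 38766/233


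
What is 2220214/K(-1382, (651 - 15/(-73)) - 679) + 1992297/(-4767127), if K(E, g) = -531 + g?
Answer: -386358171728609/97230322292 ≈ -3973.6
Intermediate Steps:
2220214/K(-1382, (651 - 15/(-73)) - 679) + 1992297/(-4767127) = 2220214/(-531 + ((651 - 15/(-73)) - 679)) + 1992297/(-4767127) = 2220214/(-531 + ((651 - 15*(-1/73)) - 679)) + 1992297*(-1/4767127) = 2220214/(-531 + ((651 + 15/73) - 679)) - 1992297/4767127 = 2220214/(-531 + (47538/73 - 679)) - 1992297/4767127 = 2220214/(-531 - 2029/73) - 1992297/4767127 = 2220214/(-40792/73) - 1992297/4767127 = 2220214*(-73/40792) - 1992297/4767127 = -81037811/20396 - 1992297/4767127 = -386358171728609/97230322292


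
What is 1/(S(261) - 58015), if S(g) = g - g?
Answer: -1/58015 ≈ -1.7237e-5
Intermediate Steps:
S(g) = 0
1/(S(261) - 58015) = 1/(0 - 58015) = 1/(-58015) = -1/58015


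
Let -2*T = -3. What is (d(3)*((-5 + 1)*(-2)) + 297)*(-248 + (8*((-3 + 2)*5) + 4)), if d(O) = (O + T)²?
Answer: -130356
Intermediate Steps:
T = 3/2 (T = -½*(-3) = 3/2 ≈ 1.5000)
d(O) = (3/2 + O)² (d(O) = (O + 3/2)² = (3/2 + O)²)
(d(3)*((-5 + 1)*(-2)) + 297)*(-248 + (8*((-3 + 2)*5) + 4)) = (((3 + 2*3)²/4)*((-5 + 1)*(-2)) + 297)*(-248 + (8*((-3 + 2)*5) + 4)) = (((3 + 6)²/4)*(-4*(-2)) + 297)*(-248 + (8*(-1*5) + 4)) = (((¼)*9²)*8 + 297)*(-248 + (8*(-5) + 4)) = (((¼)*81)*8 + 297)*(-248 + (-40 + 4)) = ((81/4)*8 + 297)*(-248 - 36) = (162 + 297)*(-284) = 459*(-284) = -130356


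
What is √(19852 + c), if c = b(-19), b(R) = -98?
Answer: √19754 ≈ 140.55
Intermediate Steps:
c = -98
√(19852 + c) = √(19852 - 98) = √19754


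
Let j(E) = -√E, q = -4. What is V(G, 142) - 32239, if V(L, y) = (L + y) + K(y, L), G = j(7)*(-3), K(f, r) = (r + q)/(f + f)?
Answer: -2278888/71 + 855*√7/284 ≈ -32089.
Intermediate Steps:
K(f, r) = (-4 + r)/(2*f) (K(f, r) = (r - 4)/(f + f) = (-4 + r)/((2*f)) = (-4 + r)*(1/(2*f)) = (-4 + r)/(2*f))
G = 3*√7 (G = -√7*(-3) = 3*√7 ≈ 7.9373)
V(L, y) = L + y + (-4 + L)/(2*y) (V(L, y) = (L + y) + (-4 + L)/(2*y) = L + y + (-4 + L)/(2*y))
V(G, 142) - 32239 = (-2 + (3*√7)/2 + 142*(3*√7 + 142))/142 - 32239 = (-2 + 3*√7/2 + 142*(142 + 3*√7))/142 - 32239 = (-2 + 3*√7/2 + (20164 + 426*√7))/142 - 32239 = (20162 + 855*√7/2)/142 - 32239 = (10081/71 + 855*√7/284) - 32239 = -2278888/71 + 855*√7/284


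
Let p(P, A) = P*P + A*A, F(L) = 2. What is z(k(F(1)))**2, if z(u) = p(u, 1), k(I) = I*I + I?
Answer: 1369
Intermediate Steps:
p(P, A) = A**2 + P**2 (p(P, A) = P**2 + A**2 = A**2 + P**2)
k(I) = I + I**2 (k(I) = I**2 + I = I + I**2)
z(u) = 1 + u**2 (z(u) = 1**2 + u**2 = 1 + u**2)
z(k(F(1)))**2 = (1 + (2*(1 + 2))**2)**2 = (1 + (2*3)**2)**2 = (1 + 6**2)**2 = (1 + 36)**2 = 37**2 = 1369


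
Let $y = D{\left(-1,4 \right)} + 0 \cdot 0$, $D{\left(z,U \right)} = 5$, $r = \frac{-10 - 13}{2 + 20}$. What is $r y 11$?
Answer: $- \frac{115}{2} \approx -57.5$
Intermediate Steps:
$r = - \frac{23}{22} \approx -1.0455$
$y = 5$ ($y = 5 + 0 \cdot 0 = 5 + 0 = 5$)
$r y 11 = \left(- \frac{23}{22}\right) 5 \cdot 11 = \left(- \frac{115}{22}\right) 11 = - \frac{115}{2}$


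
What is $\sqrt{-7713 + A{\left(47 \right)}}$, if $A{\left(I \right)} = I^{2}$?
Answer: $8 i \sqrt{86} \approx 74.189 i$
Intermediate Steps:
$\sqrt{-7713 + A{\left(47 \right)}} = \sqrt{-7713 + 47^{2}} = \sqrt{-7713 + 2209} = \sqrt{-5504} = 8 i \sqrt{86}$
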